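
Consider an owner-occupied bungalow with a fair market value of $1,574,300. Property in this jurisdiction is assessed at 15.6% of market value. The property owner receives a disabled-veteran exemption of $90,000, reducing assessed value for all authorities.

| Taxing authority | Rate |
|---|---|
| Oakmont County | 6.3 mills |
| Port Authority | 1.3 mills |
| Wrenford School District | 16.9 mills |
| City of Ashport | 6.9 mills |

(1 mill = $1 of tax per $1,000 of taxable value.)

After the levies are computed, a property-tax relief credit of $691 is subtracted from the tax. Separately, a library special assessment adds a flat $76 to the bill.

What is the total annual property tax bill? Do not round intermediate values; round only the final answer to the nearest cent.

$4,270.55

Assessed value = $1,574,300 × 0.156 = $245,590.8
Taxable value = $245,590.8 − $90,000 = $155,590.8
Oakmont County: $155,590.8 × 0.0063 = $980.22204
Port Authority: $155,590.8 × 0.0013 = $202.26804
Wrenford School District: $155,590.8 × 0.0169 = $2,629.48452
City of Ashport: $155,590.8 × 0.0069 = $1,073.57652
Levies subtotal = $4,885.55112
After credit = $4,885.55112 − $691 = $4,194.55112
Total = $4,194.55112 + $76 = $4,270.55112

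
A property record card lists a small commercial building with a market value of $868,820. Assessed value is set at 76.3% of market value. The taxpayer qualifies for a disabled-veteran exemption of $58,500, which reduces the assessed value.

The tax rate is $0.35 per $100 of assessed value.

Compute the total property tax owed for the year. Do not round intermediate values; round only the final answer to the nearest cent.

$2,115.43

Assessed value = $868,820 × 0.763 = $662,909.66
Taxable value = $662,909.66 − $58,500 = $604,409.66
Tax = $604,409.66 × 0.0035 = $2,115.43381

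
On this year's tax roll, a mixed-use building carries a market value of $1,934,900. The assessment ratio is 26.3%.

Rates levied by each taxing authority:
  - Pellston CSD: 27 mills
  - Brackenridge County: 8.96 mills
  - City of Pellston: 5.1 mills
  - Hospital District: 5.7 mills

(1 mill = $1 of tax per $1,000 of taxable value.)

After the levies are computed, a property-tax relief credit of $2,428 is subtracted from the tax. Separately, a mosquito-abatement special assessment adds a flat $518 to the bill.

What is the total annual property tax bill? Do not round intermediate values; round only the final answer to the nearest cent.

Assessed value = $1,934,900 × 0.263 = $508,878.7
Pellston CSD: $508,878.7 × 0.027 = $13,739.7249
Brackenridge County: $508,878.7 × 0.00896 = $4,559.553152
City of Pellston: $508,878.7 × 0.0051 = $2,595.28137
Hospital District: $508,878.7 × 0.0057 = $2,900.60859
Levies subtotal = $23,795.168012
After credit = $23,795.168012 − $2,428 = $21,367.168012
Total = $21,367.168012 + $518 = $21,885.168012

$21,885.17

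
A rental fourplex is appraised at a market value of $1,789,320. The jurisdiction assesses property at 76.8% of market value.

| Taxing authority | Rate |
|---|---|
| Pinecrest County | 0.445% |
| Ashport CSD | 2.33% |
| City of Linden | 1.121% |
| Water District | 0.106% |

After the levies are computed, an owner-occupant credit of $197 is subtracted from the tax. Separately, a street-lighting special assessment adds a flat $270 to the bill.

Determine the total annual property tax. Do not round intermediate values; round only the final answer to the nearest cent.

$55,068.39

Assessed value = $1,789,320 × 0.768 = $1,374,197.76
Pinecrest County: $1,374,197.76 × 0.00445 = $6,115.180032
Ashport CSD: $1,374,197.76 × 0.0233 = $32,018.807808
City of Linden: $1,374,197.76 × 0.01121 = $15,404.7568896
Water District: $1,374,197.76 × 0.00106 = $1,456.6496256
Levies subtotal = $54,995.3943552
After credit = $54,995.3943552 − $197 = $54,798.3943552
Total = $54,798.3943552 + $270 = $55,068.3943552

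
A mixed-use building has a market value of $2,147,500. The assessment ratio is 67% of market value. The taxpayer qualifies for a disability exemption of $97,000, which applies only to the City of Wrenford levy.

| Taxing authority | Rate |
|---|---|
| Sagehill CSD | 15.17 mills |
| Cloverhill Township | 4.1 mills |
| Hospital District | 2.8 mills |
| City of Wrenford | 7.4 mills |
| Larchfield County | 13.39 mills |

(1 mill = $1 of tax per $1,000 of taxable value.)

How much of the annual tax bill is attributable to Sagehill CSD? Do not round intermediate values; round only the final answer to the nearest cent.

$21,826.98

Assessed value = $2,147,500 × 0.67 = $1,438,825
Sagehill CSD taxable value = $1,438,825 (exemption does not apply)
Sagehill CSD levy = $1,438,825 × 0.01517 = $21,826.97525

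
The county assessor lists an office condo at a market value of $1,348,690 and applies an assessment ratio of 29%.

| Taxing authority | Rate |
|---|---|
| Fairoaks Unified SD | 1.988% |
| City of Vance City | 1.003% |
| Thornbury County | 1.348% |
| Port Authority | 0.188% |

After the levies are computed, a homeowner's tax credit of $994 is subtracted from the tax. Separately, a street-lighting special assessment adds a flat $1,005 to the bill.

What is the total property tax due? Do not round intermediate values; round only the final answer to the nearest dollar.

Assessed value = $1,348,690 × 0.29 = $391,120.1
Fairoaks Unified SD: $391,120.1 × 0.01988 = $7,775.467588
City of Vance City: $391,120.1 × 0.01003 = $3,922.934603
Thornbury County: $391,120.1 × 0.01348 = $5,272.298948
Port Authority: $391,120.1 × 0.00188 = $735.305788
Levies subtotal = $17,706.006927
After credit = $17,706.006927 − $994 = $16,712.006927
Total = $16,712.006927 + $1,005 = $17,717.006927

$17,717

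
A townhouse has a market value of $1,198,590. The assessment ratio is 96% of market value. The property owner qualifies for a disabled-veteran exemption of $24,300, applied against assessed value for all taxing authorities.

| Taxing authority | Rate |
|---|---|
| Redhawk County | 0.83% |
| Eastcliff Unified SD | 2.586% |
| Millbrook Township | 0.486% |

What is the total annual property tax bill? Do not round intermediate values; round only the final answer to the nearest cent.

$43,950.04

Assessed value = $1,198,590 × 0.96 = $1,150,646.4
Taxable value = $1,150,646.4 − $24,300 = $1,126,346.4
Redhawk County: $1,126,346.4 × 0.0083 = $9,348.67512
Eastcliff Unified SD: $1,126,346.4 × 0.02586 = $29,127.317904
Millbrook Township: $1,126,346.4 × 0.00486 = $5,474.043504
Total = $9,348.67512 + $29,127.317904 + $5,474.043504 = $43,950.036528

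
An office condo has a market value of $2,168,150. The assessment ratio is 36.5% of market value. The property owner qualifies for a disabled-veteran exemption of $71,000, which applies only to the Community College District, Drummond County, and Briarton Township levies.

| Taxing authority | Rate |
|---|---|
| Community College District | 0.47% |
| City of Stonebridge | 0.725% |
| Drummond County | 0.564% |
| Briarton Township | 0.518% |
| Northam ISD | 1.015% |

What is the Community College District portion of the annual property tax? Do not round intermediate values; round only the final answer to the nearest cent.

Assessed value = $2,168,150 × 0.365 = $791,374.75
Community College District taxable value = $791,374.75 − $71,000 = $720,374.75
Community College District levy = $720,374.75 × 0.0047 = $3,385.761325

$3,385.76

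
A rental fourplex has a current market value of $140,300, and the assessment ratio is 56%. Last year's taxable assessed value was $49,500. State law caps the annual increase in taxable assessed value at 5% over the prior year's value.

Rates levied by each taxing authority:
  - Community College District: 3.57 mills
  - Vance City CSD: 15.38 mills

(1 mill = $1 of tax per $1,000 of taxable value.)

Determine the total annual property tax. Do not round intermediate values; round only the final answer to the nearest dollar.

$985

Uncapped assessed value = $140,300 × 0.56 = $78,568
Cap limit = $49,500 × 1.05 = $51,975
Taxable assessed value = min($78,568, $51,975) = $51,975 (cap binds)
Community College District: $51,975 × 0.00357 = $185.55075
Vance City CSD: $51,975 × 0.01538 = $799.3755
Total = $984.92625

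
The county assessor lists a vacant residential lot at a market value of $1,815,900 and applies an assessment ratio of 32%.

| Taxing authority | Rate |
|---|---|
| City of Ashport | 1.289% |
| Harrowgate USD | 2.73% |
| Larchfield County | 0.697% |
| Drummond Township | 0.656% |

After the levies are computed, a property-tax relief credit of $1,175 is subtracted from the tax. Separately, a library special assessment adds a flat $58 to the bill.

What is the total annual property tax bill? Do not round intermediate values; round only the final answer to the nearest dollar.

Assessed value = $1,815,900 × 0.32 = $581,088
City of Ashport: $581,088 × 0.01289 = $7,490.22432
Harrowgate USD: $581,088 × 0.0273 = $15,863.7024
Larchfield County: $581,088 × 0.00697 = $4,050.18336
Drummond Township: $581,088 × 0.00656 = $3,811.93728
Levies subtotal = $31,216.04736
After credit = $31,216.04736 − $1,175 = $30,041.04736
Total = $30,041.04736 + $58 = $30,099.04736

$30,099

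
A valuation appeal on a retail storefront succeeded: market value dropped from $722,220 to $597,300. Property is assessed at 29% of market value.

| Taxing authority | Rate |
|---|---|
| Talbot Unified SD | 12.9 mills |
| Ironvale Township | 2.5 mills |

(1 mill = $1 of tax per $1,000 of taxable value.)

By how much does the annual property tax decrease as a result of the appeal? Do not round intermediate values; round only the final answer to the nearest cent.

Old assessed value = $722,220 × 0.29 = $209,443.8
New assessed value = $597,300 × 0.29 = $173,217
Combined rate = 0.0129 + 0.0025 = 0.0154
Old tax = $209,443.8 × 0.0154 = $3,225.43452
New tax = $173,217 × 0.0154 = $2,667.5418
Reduction = $3,225.43452 − $2,667.5418 = $557.89272

$557.89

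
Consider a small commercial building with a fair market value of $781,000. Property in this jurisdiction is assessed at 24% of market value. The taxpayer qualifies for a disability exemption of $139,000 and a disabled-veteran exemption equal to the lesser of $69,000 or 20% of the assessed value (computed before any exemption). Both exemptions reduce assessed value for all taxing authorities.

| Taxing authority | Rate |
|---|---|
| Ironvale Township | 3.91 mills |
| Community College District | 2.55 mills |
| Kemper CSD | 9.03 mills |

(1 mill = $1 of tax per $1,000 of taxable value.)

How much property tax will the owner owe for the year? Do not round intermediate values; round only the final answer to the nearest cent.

Assessed value = $781,000 × 0.24 = $187,440
Disabled-veteran exemption = min($69,000, 20% × $187,440) = min($69,000, $37,488) = $37,488 (percentage binds)
Taxable value = $187,440 − $139,000 − $37,488 = $10,952
Ironvale Township: $10,952 × 0.00391 = $42.82232
Community College District: $10,952 × 0.00255 = $27.9276
Kemper CSD: $10,952 × 0.00903 = $98.89656
Total = $169.64648

$169.65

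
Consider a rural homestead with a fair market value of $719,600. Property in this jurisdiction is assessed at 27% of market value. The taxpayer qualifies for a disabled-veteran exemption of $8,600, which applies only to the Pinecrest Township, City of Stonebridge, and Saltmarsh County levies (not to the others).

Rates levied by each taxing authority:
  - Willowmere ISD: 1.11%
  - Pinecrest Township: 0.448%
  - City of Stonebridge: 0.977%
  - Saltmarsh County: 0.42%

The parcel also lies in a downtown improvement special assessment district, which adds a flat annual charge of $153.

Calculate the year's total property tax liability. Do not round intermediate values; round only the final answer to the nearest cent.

$5,735.66

Assessed value = $719,600 × 0.27 = $194,292
Willowmere ISD: $194,292 × 0.0111 = $2,156.6412
Pinecrest Township: ($194,292 − $8,600) × 0.00448 = $185,692 × 0.00448 = $831.90016
City of Stonebridge: ($194,292 − $8,600) × 0.00977 = $185,692 × 0.00977 = $1,814.21084
Saltmarsh County: ($194,292 − $8,600) × 0.0042 = $185,692 × 0.0042 = $779.9064
Levies subtotal = $5,582.6586
Total = $5,582.6586 + $153 = $5,735.6586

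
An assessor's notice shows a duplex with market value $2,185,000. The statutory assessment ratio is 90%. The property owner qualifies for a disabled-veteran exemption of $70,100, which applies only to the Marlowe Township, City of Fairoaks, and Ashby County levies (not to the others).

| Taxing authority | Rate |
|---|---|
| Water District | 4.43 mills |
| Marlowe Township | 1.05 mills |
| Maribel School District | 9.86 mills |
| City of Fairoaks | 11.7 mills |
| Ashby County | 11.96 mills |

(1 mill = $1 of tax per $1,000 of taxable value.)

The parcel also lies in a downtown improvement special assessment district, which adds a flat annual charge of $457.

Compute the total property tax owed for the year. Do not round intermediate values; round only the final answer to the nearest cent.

$75,418.33

Assessed value = $2,185,000 × 0.9 = $1,966,500
Water District: $1,966,500 × 0.00443 = $8,711.595
Marlowe Township: ($1,966,500 − $70,100) × 0.00105 = $1,896,400 × 0.00105 = $1,991.22
Maribel School District: $1,966,500 × 0.00986 = $19,389.69
City of Fairoaks: ($1,966,500 − $70,100) × 0.0117 = $1,896,400 × 0.0117 = $22,187.88
Ashby County: ($1,966,500 − $70,100) × 0.01196 = $1,896,400 × 0.01196 = $22,680.944
Levies subtotal = $74,961.329
Total = $74,961.329 + $457 = $75,418.329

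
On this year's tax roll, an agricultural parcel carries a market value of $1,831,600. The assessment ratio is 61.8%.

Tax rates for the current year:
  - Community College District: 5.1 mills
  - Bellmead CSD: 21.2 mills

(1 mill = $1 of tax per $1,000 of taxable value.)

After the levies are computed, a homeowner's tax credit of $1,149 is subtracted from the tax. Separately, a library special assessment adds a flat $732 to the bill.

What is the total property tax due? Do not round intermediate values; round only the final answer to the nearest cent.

$29,352.73

Assessed value = $1,831,600 × 0.618 = $1,131,928.8
Community College District: $1,131,928.8 × 0.0051 = $5,772.83688
Bellmead CSD: $1,131,928.8 × 0.0212 = $23,996.89056
Levies subtotal = $29,769.72744
After credit = $29,769.72744 − $1,149 = $28,620.72744
Total = $28,620.72744 + $732 = $29,352.72744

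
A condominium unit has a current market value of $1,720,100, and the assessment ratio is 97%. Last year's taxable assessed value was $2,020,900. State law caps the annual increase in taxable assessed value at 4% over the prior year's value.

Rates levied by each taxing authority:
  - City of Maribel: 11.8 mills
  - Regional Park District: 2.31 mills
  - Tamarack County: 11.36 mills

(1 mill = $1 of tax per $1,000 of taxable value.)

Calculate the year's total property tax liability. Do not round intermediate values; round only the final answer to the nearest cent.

Uncapped assessed value = $1,720,100 × 0.97 = $1,668,497
Cap limit = $2,020,900 × 1.04 = $2,101,736
Taxable assessed value = min($1,668,497, $2,101,736) = $1,668,497 (cap does not bind)
City of Maribel: $1,668,497 × 0.0118 = $19,688.2646
Regional Park District: $1,668,497 × 0.00231 = $3,854.22807
Tamarack County: $1,668,497 × 0.01136 = $18,954.12592
Total = $42,496.61859

$42,496.62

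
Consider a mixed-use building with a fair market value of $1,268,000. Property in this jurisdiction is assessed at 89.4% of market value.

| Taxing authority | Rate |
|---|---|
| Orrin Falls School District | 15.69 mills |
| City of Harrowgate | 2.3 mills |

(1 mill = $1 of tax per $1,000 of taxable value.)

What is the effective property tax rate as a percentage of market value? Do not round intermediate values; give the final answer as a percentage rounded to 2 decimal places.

1.61%

Assessed value = $1,268,000 × 0.894 = $1,133,592
Orrin Falls School District: $1,133,592 × 0.01569 = $17,786.05848
City of Harrowgate: $1,133,592 × 0.0023 = $2,607.2616
Total tax = $20,393.32008
Effective rate = $20,393.32008 ÷ $1,268,000 = 1.61% of market value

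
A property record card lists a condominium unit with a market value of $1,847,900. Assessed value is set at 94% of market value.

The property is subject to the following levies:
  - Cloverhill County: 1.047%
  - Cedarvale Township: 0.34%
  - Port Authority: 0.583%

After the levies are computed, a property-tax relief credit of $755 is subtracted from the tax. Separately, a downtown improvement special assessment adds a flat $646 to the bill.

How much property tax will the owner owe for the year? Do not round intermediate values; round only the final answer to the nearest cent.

$34,110.41

Assessed value = $1,847,900 × 0.94 = $1,737,026
Cloverhill County: $1,737,026 × 0.01047 = $18,186.66222
Cedarvale Township: $1,737,026 × 0.0034 = $5,905.8884
Port Authority: $1,737,026 × 0.00583 = $10,126.86158
Levies subtotal = $34,219.4122
After credit = $34,219.4122 − $755 = $33,464.4122
Total = $33,464.4122 + $646 = $34,110.4122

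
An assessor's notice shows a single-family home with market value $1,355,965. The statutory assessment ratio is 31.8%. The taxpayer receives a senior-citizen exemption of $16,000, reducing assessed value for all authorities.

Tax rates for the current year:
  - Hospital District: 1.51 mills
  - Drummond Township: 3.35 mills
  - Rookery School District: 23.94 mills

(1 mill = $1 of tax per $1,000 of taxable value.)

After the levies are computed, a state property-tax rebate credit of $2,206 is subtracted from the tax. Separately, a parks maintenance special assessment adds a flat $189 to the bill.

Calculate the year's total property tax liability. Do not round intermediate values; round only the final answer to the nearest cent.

Assessed value = $1,355,965 × 0.318 = $431,196.87
Taxable value = $431,196.87 − $16,000 = $415,196.87
Hospital District: $415,196.87 × 0.00151 = $626.9472737
Drummond Township: $415,196.87 × 0.00335 = $1,390.9095145
Rookery School District: $415,196.87 × 0.02394 = $9,939.8130678
Levies subtotal = $11,957.669856
After credit = $11,957.669856 − $2,206 = $9,751.669856
Total = $9,751.669856 + $189 = $9,940.669856

$9,940.67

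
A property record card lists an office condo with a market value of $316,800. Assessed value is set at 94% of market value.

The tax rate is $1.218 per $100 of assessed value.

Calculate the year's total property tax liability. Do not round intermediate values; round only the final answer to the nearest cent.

$3,627.11

Assessed value = $316,800 × 0.94 = $297,792
Tax = $297,792 × 0.01218 = $3,627.10656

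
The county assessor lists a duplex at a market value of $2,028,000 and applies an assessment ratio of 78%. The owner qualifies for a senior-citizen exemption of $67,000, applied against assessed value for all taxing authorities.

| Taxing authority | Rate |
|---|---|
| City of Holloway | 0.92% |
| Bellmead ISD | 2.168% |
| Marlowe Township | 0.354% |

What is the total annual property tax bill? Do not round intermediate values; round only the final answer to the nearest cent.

Assessed value = $2,028,000 × 0.78 = $1,581,840
Taxable value = $1,581,840 − $67,000 = $1,514,840
City of Holloway: $1,514,840 × 0.0092 = $13,936.528
Bellmead ISD: $1,514,840 × 0.02168 = $32,841.7312
Marlowe Township: $1,514,840 × 0.00354 = $5,362.5336
Total = $13,936.528 + $32,841.7312 + $5,362.5336 = $52,140.7928

$52,140.79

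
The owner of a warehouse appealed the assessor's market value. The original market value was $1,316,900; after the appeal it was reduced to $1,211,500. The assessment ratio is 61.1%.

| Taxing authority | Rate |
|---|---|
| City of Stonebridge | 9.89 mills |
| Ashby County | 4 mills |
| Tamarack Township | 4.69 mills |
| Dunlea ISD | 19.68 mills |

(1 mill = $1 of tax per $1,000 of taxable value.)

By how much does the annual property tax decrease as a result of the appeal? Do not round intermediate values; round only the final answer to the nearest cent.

$2,463.92

Old assessed value = $1,316,900 × 0.611 = $804,625.9
New assessed value = $1,211,500 × 0.611 = $740,226.5
Combined rate = 0.00989 + 0.004 + 0.00469 + 0.01968 = 0.03826
Old tax = $804,625.9 × 0.03826 = $30,784.986934
New tax = $740,226.5 × 0.03826 = $28,321.06589
Reduction = $30,784.986934 − $28,321.06589 = $2,463.921044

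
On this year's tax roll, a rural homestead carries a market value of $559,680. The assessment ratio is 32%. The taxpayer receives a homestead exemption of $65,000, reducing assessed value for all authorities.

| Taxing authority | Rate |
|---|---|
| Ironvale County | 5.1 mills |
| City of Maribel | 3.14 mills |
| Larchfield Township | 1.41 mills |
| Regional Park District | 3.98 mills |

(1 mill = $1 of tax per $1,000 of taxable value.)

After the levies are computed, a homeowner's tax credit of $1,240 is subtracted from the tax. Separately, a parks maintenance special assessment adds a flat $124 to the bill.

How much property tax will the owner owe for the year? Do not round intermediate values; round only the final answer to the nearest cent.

Assessed value = $559,680 × 0.32 = $179,097.6
Taxable value = $179,097.6 − $65,000 = $114,097.6
Ironvale County: $114,097.6 × 0.0051 = $581.89776
City of Maribel: $114,097.6 × 0.00314 = $358.266464
Larchfield Township: $114,097.6 × 0.00141 = $160.877616
Regional Park District: $114,097.6 × 0.00398 = $454.108448
Levies subtotal = $1,555.150288
After credit = $1,555.150288 − $1,240 = $315.150288
Total = $315.150288 + $124 = $439.150288

$439.15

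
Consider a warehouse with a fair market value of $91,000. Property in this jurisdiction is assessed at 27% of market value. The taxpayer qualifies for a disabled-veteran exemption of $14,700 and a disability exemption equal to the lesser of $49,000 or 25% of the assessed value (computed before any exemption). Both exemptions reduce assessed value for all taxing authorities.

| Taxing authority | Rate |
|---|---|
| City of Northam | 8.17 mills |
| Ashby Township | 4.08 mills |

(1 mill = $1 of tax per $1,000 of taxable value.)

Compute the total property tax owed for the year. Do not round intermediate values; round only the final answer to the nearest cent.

Assessed value = $91,000 × 0.27 = $24,570
Disability exemption = min($49,000, 25% × $24,570) = min($49,000, $6,142.5) = $6,142.5 (percentage binds)
Taxable value = $24,570 − $14,700 − $6,142.5 = $3,727.5
City of Northam: $3,727.5 × 0.00817 = $30.453675
Ashby Township: $3,727.5 × 0.00408 = $15.2082
Total = $45.661875

$45.66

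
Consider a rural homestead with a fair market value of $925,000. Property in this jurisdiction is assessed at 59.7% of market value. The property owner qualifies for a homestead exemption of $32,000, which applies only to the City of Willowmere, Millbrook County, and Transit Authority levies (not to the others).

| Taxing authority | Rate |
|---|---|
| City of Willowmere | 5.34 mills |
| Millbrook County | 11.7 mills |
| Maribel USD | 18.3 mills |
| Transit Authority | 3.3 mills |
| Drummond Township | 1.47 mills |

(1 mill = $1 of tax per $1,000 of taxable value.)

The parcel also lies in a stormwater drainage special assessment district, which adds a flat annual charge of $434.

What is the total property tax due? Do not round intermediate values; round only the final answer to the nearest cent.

Assessed value = $925,000 × 0.597 = $552,225
City of Willowmere: ($552,225 − $32,000) × 0.00534 = $520,225 × 0.00534 = $2,778.0015
Millbrook County: ($552,225 − $32,000) × 0.0117 = $520,225 × 0.0117 = $6,086.6325
Maribel USD: $552,225 × 0.0183 = $10,105.7175
Transit Authority: ($552,225 − $32,000) × 0.0033 = $520,225 × 0.0033 = $1,716.7425
Drummond Township: $552,225 × 0.00147 = $811.77075
Levies subtotal = $21,498.86475
Total = $21,498.86475 + $434 = $21,932.86475

$21,932.86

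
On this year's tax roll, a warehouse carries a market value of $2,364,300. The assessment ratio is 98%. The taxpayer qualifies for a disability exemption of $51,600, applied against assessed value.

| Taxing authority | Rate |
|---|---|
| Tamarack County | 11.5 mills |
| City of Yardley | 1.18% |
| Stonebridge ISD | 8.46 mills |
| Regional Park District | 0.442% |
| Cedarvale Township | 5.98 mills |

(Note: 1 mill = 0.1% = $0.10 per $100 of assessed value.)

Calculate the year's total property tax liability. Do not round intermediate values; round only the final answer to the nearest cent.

$95,509.85

Assessed value = $2,364,300 × 0.98 = $2,317,014
Taxable value = $2,317,014 − $51,600 = $2,265,414
Tamarack County: $2,265,414 × 0.0115 = $26,052.261
City of Yardley: $2,265,414 × 0.0118 = $26,731.8852
Stonebridge ISD: $2,265,414 × 0.00846 = $19,165.40244
Regional Park District: $2,265,414 × 0.00442 = $10,013.12988
Cedarvale Township: $2,265,414 × 0.00598 = $13,547.17572
Total = $95,509.85424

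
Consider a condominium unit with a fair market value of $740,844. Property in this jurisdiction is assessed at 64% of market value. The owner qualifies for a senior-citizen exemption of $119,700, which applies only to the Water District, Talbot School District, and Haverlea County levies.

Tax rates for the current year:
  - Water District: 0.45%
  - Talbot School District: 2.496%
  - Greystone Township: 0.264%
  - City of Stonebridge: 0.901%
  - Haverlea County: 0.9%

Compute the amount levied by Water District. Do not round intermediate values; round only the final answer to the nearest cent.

$1,594.98

Assessed value = $740,844 × 0.64 = $474,140.16
Water District taxable value = $474,140.16 − $119,700 = $354,440.16
Water District levy = $354,440.16 × 0.0045 = $1,594.98072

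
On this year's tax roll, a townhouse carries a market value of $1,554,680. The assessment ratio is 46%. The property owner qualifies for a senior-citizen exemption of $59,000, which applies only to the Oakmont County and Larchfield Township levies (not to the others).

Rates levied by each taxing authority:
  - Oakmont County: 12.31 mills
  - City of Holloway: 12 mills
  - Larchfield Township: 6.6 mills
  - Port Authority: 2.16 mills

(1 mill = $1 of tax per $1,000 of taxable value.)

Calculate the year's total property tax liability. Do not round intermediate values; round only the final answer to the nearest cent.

$22,534.41

Assessed value = $1,554,680 × 0.46 = $715,152.8
Oakmont County: ($715,152.8 − $59,000) × 0.01231 = $656,152.8 × 0.01231 = $8,077.240968
City of Holloway: $715,152.8 × 0.012 = $8,581.8336
Larchfield Township: ($715,152.8 − $59,000) × 0.0066 = $656,152.8 × 0.0066 = $4,330.60848
Port Authority: $715,152.8 × 0.00216 = $1,544.730048
Total = $22,534.413096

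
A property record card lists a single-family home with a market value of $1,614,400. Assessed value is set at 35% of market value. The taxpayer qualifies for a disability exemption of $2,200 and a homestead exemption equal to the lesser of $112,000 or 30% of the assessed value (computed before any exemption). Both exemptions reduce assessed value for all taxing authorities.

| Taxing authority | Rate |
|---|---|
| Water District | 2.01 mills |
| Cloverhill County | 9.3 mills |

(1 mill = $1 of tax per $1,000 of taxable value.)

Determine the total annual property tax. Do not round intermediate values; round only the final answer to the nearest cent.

Assessed value = $1,614,400 × 0.35 = $565,040
Homestead exemption = min($112,000, 30% × $565,040) = min($112,000, $169,512) = $112,000 (dollar cap binds)
Taxable value = $565,040 − $2,200 − $112,000 = $450,840
Water District: $450,840 × 0.00201 = $906.1884
Cloverhill County: $450,840 × 0.0093 = $4,192.812
Total = $5,099.0004

$5,099.00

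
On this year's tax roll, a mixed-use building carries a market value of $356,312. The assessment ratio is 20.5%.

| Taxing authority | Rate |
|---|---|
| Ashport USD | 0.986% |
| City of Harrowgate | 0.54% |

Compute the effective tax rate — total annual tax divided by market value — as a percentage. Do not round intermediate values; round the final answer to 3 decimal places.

Assessed value = $356,312 × 0.205 = $73,043.96
Ashport USD: $73,043.96 × 0.00986 = $720.2134456
City of Harrowgate: $73,043.96 × 0.0054 = $394.437384
Total tax = $1,114.6508296
Effective rate = $1,114.6508296 ÷ $356,312 = 0.313% of market value

0.313%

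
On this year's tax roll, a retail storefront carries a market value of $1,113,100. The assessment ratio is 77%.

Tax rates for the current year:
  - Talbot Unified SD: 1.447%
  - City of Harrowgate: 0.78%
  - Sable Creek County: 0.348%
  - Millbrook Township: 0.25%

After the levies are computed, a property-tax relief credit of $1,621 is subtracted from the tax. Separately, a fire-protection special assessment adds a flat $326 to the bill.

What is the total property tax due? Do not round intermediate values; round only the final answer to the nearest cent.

$22,917.71

Assessed value = $1,113,100 × 0.77 = $857,087
Talbot Unified SD: $857,087 × 0.01447 = $12,402.04889
City of Harrowgate: $857,087 × 0.0078 = $6,685.2786
Sable Creek County: $857,087 × 0.00348 = $2,982.66276
Millbrook Township: $857,087 × 0.0025 = $2,142.7175
Levies subtotal = $24,212.70775
After credit = $24,212.70775 − $1,621 = $22,591.70775
Total = $22,591.70775 + $326 = $22,917.70775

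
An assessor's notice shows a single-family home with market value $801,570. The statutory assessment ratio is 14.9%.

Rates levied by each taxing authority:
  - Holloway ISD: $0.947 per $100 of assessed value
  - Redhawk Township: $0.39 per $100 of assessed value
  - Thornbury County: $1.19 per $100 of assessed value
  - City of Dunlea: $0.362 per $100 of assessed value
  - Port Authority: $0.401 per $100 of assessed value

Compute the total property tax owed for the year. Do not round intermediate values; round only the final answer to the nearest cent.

$3,929.38

Assessed value = $801,570 × 0.149 = $119,433.93
Holloway ISD: $119,433.93 × 0.00947 = $1,131.0393171
Redhawk Township: $119,433.93 × 0.0039 = $465.792327
Thornbury County: $119,433.93 × 0.0119 = $1,421.263767
City of Dunlea: $119,433.93 × 0.00362 = $432.3508266
Port Authority: $119,433.93 × 0.00401 = $478.9300593
Total = $1,131.0393171 + $465.792327 + $1,421.263767 + $432.3508266 + $478.9300593 = $3,929.376297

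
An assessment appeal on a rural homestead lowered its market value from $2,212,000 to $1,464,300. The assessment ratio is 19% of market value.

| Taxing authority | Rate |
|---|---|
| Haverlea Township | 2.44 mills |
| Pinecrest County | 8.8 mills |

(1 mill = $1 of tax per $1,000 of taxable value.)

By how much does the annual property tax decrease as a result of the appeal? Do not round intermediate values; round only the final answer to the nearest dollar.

Old assessed value = $2,212,000 × 0.19 = $420,280
New assessed value = $1,464,300 × 0.19 = $278,217
Combined rate = 0.00244 + 0.0088 = 0.01124
Old tax = $420,280 × 0.01124 = $4,723.9472
New tax = $278,217 × 0.01124 = $3,127.15908
Reduction = $4,723.9472 − $3,127.15908 = $1,596.78812

$1,597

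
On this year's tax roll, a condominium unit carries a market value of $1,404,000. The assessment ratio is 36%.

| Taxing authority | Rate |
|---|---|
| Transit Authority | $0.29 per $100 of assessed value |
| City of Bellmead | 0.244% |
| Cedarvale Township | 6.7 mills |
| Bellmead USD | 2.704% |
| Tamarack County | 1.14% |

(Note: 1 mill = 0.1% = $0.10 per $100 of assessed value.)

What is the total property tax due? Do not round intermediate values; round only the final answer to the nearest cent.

Assessed value = $1,404,000 × 0.36 = $505,440
Transit Authority: $505,440 × 0.0029 = $1,465.776
City of Bellmead: $505,440 × 0.00244 = $1,233.2736
Cedarvale Township: $505,440 × 0.0067 = $3,386.448
Bellmead USD: $505,440 × 0.02704 = $13,667.0976
Tamarack County: $505,440 × 0.0114 = $5,762.016
Total = $25,514.6112

$25,514.61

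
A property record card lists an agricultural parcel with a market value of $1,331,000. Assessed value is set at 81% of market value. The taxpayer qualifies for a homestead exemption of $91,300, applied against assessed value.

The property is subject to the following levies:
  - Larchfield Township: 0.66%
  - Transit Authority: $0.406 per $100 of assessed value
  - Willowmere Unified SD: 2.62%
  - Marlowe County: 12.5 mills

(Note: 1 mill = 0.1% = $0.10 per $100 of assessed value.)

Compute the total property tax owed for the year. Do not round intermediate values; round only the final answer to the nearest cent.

Assessed value = $1,331,000 × 0.81 = $1,078,110
Taxable value = $1,078,110 − $91,300 = $986,810
Larchfield Township: $986,810 × 0.0066 = $6,512.946
Transit Authority: $986,810 × 0.00406 = $4,006.4486
Willowmere Unified SD: $986,810 × 0.0262 = $25,854.422
Marlowe County: $986,810 × 0.0125 = $12,335.125
Total = $48,708.9416

$48,708.94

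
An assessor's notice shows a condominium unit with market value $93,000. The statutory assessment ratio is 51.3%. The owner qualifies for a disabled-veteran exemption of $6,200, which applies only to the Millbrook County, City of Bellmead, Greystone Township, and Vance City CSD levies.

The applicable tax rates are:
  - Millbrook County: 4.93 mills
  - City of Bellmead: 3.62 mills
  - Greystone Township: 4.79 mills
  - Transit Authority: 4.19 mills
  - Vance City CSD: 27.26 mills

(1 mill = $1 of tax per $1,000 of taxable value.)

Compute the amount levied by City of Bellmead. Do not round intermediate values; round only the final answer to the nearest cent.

$150.26

Assessed value = $93,000 × 0.513 = $47,709
City of Bellmead taxable value = $47,709 − $6,200 = $41,509
City of Bellmead levy = $41,509 × 0.00362 = $150.26258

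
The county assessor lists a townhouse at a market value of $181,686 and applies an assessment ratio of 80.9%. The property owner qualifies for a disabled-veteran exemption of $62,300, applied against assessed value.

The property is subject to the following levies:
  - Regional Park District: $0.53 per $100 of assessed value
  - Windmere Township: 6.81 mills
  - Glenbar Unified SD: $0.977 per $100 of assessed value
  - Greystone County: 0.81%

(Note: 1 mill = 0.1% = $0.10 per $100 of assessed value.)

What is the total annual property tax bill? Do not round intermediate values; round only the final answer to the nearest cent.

$2,538.83

Assessed value = $181,686 × 0.809 = $146,983.974
Taxable value = $146,983.974 − $62,300 = $84,683.974
Regional Park District: $84,683.974 × 0.0053 = $448.8250622
Windmere Township: $84,683.974 × 0.00681 = $576.69786294
Glenbar Unified SD: $84,683.974 × 0.00977 = $827.36242598
Greystone County: $84,683.974 × 0.0081 = $685.9401894
Total = $2,538.82554052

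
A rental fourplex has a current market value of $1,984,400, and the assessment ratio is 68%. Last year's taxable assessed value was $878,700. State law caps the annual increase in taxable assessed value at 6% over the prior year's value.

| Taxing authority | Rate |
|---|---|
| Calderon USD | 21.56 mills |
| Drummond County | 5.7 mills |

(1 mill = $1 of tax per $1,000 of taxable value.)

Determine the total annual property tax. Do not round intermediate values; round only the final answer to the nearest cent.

Uncapped assessed value = $1,984,400 × 0.68 = $1,349,392
Cap limit = $878,700 × 1.06 = $931,422
Taxable assessed value = min($1,349,392, $931,422) = $931,422 (cap binds)
Calderon USD: $931,422 × 0.02156 = $20,081.45832
Drummond County: $931,422 × 0.0057 = $5,309.1054
Total = $25,390.56372

$25,390.56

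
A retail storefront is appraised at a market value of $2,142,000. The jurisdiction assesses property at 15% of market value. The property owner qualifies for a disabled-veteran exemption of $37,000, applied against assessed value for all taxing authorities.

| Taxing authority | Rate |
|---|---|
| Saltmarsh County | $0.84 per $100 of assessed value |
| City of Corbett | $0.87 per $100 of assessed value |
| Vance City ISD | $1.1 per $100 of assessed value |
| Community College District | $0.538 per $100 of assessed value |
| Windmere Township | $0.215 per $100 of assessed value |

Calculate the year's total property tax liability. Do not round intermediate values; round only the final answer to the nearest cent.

Assessed value = $2,142,000 × 0.15 = $321,300
Taxable value = $321,300 − $37,000 = $284,300
Saltmarsh County: $284,300 × 0.0084 = $2,388.12
City of Corbett: $284,300 × 0.0087 = $2,473.41
Vance City ISD: $284,300 × 0.011 = $3,127.3
Community College District: $284,300 × 0.00538 = $1,529.534
Windmere Township: $284,300 × 0.00215 = $611.245
Total = $2,388.12 + $2,473.41 + $3,127.3 + $1,529.534 + $611.245 = $10,129.609

$10,129.61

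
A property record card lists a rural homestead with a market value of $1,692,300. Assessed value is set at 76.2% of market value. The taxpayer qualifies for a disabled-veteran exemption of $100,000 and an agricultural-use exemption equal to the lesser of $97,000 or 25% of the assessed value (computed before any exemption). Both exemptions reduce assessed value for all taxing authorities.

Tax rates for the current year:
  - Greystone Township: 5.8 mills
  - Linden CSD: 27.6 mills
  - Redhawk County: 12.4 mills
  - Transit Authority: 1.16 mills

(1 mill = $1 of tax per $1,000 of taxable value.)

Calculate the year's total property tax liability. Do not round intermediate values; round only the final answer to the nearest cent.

Assessed value = $1,692,300 × 0.762 = $1,289,532.6
Agricultural-use exemption = min($97,000, 25% × $1,289,532.6) = min($97,000, $322,383.15) = $97,000 (dollar cap binds)
Taxable value = $1,289,532.6 − $100,000 − $97,000 = $1,092,532.6
Greystone Township: $1,092,532.6 × 0.0058 = $6,336.68908
Linden CSD: $1,092,532.6 × 0.0276 = $30,153.89976
Redhawk County: $1,092,532.6 × 0.0124 = $13,547.40424
Transit Authority: $1,092,532.6 × 0.00116 = $1,267.337816
Total = $51,305.330896

$51,305.33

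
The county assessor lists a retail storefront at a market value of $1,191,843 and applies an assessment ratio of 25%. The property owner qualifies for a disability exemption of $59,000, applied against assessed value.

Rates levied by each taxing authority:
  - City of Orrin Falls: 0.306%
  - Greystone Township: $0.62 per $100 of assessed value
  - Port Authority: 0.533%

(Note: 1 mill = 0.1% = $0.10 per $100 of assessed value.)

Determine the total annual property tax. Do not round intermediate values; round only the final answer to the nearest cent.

$3,486.44

Assessed value = $1,191,843 × 0.25 = $297,960.75
Taxable value = $297,960.75 − $59,000 = $238,960.75
City of Orrin Falls: $238,960.75 × 0.00306 = $731.219895
Greystone Township: $238,960.75 × 0.0062 = $1,481.55665
Port Authority: $238,960.75 × 0.00533 = $1,273.6607975
Total = $3,486.4373425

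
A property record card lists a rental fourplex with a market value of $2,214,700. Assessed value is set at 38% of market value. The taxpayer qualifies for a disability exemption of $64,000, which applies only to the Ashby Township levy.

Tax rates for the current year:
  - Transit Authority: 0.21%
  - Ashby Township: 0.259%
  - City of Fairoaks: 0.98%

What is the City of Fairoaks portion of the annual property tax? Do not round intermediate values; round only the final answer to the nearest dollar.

Assessed value = $2,214,700 × 0.38 = $841,586
City of Fairoaks taxable value = $841,586 (exemption does not apply)
City of Fairoaks levy = $841,586 × 0.0098 = $8,247.5428

$8,248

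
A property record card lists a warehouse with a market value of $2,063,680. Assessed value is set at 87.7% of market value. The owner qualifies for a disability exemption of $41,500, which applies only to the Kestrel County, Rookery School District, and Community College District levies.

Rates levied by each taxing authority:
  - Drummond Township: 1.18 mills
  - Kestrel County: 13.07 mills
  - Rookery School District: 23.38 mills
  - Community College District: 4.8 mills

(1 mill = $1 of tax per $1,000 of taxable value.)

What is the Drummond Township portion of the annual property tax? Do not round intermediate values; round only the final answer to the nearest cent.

Assessed value = $2,063,680 × 0.877 = $1,809,847.36
Drummond Township taxable value = $1,809,847.36 (exemption does not apply)
Drummond Township levy = $1,809,847.36 × 0.00118 = $2,135.6198848

$2,135.62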